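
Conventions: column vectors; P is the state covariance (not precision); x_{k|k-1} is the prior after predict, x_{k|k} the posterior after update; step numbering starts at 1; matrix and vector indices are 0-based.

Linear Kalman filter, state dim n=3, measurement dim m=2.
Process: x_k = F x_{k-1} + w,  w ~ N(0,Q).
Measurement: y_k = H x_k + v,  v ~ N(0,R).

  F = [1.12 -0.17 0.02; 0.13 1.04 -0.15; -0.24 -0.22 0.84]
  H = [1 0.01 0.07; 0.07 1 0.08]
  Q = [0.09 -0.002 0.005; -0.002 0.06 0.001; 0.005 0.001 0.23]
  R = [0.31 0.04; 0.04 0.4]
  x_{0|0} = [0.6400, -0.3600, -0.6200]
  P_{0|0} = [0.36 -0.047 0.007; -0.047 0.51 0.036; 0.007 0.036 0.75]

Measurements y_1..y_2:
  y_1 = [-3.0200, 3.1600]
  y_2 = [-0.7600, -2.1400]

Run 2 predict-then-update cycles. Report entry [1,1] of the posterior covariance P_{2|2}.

step 1: x^-=[0.7656, -0.1982, -0.5952]  P^-=[0.5746 -0.0952 -0.0492; -0.0952 0.6104 -0.1747; -0.0492 -0.1747 0.7835]  S=[0.8795 -0.0211; -0.0211 0.9764]  K=[0.6472 -0.0464; -0.1008 0.6018; 0.0016 -0.1182]  nu=[-3.7420, 3.3522]  x^+=[-1.8117, 2.1963, -0.9975]  P^+=[0.2028 -0.0023 -0.0571; -0.0023 0.2452 -0.1048; -0.0571 -0.1048 0.7699]
step 2: x^-=[-2.4225, 2.1983, -0.8863]  P^-=[0.3508 -0.0162 -0.0649; -0.0162 0.3803 -0.2611; -0.0649 -0.2611 0.8583]  S=[0.6553 0.0330; 0.0330 0.7428]  K=[0.5292 -0.0192; -0.0712 0.4855; 0.0020 -0.2653]  nu=[1.7025, -4.0978]  x^+=[-1.4429, 0.0874, 0.2043]  P^+=[0.1677 0.0069 -0.0648; 0.0069 0.2042 -0.1660; -0.0648 -0.1660 0.8060]

P_post[1,1] = 0.2042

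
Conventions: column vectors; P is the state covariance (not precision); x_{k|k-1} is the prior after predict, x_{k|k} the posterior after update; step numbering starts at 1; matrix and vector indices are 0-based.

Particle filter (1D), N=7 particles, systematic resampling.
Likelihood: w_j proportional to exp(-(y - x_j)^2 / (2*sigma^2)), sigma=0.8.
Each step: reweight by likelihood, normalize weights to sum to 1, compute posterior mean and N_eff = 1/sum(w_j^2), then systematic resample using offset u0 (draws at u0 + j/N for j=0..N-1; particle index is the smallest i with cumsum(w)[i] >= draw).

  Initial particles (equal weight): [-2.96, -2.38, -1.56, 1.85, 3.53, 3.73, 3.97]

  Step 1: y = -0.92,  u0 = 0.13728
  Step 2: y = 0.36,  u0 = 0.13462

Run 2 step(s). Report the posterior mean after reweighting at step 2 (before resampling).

step 1: w=[0.0405, 0.1977, 0.7592, 0.0026, 0.0000, 0.0000, 0.0000]  mean=-1.7699  Neff=1.6205  idx=[1, 2, 2, 2, 2, 2, 2]
step 2: w=[0.0084, 0.1653, 0.1653, 0.1653, 0.1653, 0.1653, 0.1653]  mean=-1.5668  Neff=6.0989  idx=[1, 2, 3, 4, 5, 6, 6]

post_mean = -1.5668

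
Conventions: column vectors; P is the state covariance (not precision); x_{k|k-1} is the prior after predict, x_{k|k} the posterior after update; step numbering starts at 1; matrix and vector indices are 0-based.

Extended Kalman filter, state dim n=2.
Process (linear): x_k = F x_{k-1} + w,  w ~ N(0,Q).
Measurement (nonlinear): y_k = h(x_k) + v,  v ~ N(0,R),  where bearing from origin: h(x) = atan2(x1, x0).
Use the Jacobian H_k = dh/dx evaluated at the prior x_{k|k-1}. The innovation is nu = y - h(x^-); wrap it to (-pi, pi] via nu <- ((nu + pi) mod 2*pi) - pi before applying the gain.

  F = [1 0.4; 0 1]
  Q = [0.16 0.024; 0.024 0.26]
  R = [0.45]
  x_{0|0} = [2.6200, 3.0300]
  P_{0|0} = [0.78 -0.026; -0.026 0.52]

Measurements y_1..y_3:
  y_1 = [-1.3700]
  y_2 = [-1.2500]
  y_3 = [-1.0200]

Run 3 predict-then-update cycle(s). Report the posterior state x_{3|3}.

step 1: x^-=[3.8320, 3.0300]  P^-=[1.0024 0.2060; 0.2060 0.7800]  H_jac=[-0.1270 0.1606]  S=[0.4779]  K=[-0.1971; 0.2074]  nu=[-2.0391]  x^+=[4.2339, 2.6072]  P^+=[0.9838 0.2255; 0.2255 0.7595]
step 2: x^-=[5.2768, 2.6072]  P^-=[1.4458 0.5533; 0.5533 1.0195]  H_jac=[-0.0753 0.1523]  S=[0.4692]  K=[-0.0523; 0.2422]  nu=[-1.7089]  x^+=[5.3661, 2.1932]  P^+=[1.4445 0.5593; 0.5593 0.9919]
step 3: x^-=[6.2434, 2.1932]  P^-=[2.2106 0.9800; 0.9800 1.2519]  H_jac=[-0.0501 0.1426]  S=[0.4670]  K=[0.0621; 0.2771]  nu=[-1.3578]  x^+=[6.1591, 1.8170]  P^+=[2.2088 0.9720; 0.9720 1.2161]

x_post = [6.1591, 1.8170]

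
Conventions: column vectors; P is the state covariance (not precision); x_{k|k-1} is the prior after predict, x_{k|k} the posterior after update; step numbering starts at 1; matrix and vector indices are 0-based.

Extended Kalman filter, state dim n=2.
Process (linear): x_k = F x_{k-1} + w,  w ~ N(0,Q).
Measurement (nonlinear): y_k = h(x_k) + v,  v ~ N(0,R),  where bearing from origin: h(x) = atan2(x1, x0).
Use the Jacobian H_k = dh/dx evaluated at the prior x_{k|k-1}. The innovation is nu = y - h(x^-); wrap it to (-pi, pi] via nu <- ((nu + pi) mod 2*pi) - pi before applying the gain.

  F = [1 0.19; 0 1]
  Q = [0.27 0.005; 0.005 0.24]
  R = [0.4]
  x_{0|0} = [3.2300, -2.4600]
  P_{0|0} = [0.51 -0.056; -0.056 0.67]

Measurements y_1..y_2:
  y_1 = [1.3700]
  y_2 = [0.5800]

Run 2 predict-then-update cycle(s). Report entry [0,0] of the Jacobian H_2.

H_jac[0,0] = 0.1261

step 1: x^-=[2.7626, -2.4600]  P^-=[0.7829 0.0763; 0.0763 0.9100]  H_jac=[0.1798 0.2019]  S=[0.4679]  K=[0.3337; 0.4219]  nu=[2.0975]  x^+=[3.4626, -1.5750]  P^+=[0.7308 0.0104; 0.0104 0.8267]
step 2: x^-=[3.1633, -1.5750]  P^-=[1.0346 0.1725; 0.1725 1.0667]  H_jac=[0.1261 0.2533]  S=[0.4959]  K=[0.3512; 0.5887]  nu=[1.0420]  x^+=[3.5293, -0.9615]  P^+=[0.9734 0.0699; 0.0699 0.8948]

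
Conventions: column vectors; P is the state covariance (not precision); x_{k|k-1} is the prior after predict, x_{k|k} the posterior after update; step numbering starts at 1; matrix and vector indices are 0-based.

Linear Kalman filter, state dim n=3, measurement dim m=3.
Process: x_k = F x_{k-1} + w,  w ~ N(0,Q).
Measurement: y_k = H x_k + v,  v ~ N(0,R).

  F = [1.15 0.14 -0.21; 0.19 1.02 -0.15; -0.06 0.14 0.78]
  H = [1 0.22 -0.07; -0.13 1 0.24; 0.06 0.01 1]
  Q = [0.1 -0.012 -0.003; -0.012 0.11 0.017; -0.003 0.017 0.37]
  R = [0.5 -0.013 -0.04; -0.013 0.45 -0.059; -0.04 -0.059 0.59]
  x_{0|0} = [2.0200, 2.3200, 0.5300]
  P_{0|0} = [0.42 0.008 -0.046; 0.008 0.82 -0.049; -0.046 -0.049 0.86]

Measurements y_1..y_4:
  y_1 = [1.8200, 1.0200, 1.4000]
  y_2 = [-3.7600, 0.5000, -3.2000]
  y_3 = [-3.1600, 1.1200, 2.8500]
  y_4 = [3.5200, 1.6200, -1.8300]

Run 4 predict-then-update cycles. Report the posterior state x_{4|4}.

step 1: x^-=[2.5365, 2.6707, 0.6170]  P^-=[0.7371 0.2548 -0.2013; 0.2548 1.0184 -0.0168; -0.2013 -0.0168 0.9043]  S=[1.4317 0.2977 -0.2551; 0.2977 1.4711 0.1839; -0.2551 0.1839 1.4728]  K=[0.5721 -0.0404 -0.0008; 0.1970 0.6320 -0.0389; -0.1067 0.1037 0.5742]  nu=[-1.2609, -1.4690, 0.6041]  x^+=[1.8740, 1.4705, 0.9460]  P^+=[0.2796 0.0199 -0.0379; 0.0199 0.3041 -0.0723; -0.0379 -0.0723 0.3399]
step 2: x^-=[2.1623, 1.7141, 0.8313]  P^-=[0.5197 0.1521 -0.1093; 0.1521 0.4761 -0.0452; -0.1093 -0.0452 0.5712]  S=[1.1292 0.1359 -0.1630; 0.1359 0.9133 0.0550; -0.1630 0.0550 1.1493]  K=[0.4986 -0.0106 0.0046; 0.1708 0.4638 -0.0253; -0.0846 0.1002 0.4741]  nu=[-6.2412, -1.1325, -4.1782]  x^+=[-0.9567, 0.2282, -0.7349]  P^+=[0.2410 0.0273 -0.0314; 0.0273 0.2243 -0.0530; -0.0314 -0.0530 0.2796]
step 3: x^-=[-0.9139, 0.1613, -0.4839]  P^-=[0.4626 0.1334 -0.0896; 0.1334 0.3869 -0.0334; -0.0896 -0.0334 0.5363]  S=[1.0562 0.1108 -0.1424; 0.1108 0.8305 0.0547; -0.1424 0.0547 1.1167]  K=[0.4726 -0.0011 0.0061; 0.1631 0.4148 -0.0188; -0.0767 0.1088 0.4600]  nu=[-2.3154, 0.9561, 3.3871]  x^+=[-1.9886, 0.1167, 1.3559]  P^+=[0.2275 0.0296 -0.0292; 0.0296 0.2005 -0.0459; -0.0292 -0.0459 0.2703]
step 4: x^-=[-2.5553, -0.4622, 1.1932]  P^-=[0.4431 0.1273 -0.0847; 0.1273 0.3601 -0.0297; -0.0847 -0.0297 0.5314]  S=[1.0319 0.1028 -0.1377; 0.1028 0.8061 0.0562; -0.1377 0.0562 1.1124]  K=[0.4629 0.0018 0.0061; 0.1603 0.3980 -0.0169; -0.0746 0.1126 0.4579]  nu=[6.2605, 1.4636, -2.8653]  x^+=[0.3279, 1.1721, -0.4209]  P^+=[0.2225 0.0302 -0.0287; 0.0302 0.1924 -0.0436; -0.0287 -0.0436 0.2687]

x_post = [0.3279, 1.1721, -0.4209]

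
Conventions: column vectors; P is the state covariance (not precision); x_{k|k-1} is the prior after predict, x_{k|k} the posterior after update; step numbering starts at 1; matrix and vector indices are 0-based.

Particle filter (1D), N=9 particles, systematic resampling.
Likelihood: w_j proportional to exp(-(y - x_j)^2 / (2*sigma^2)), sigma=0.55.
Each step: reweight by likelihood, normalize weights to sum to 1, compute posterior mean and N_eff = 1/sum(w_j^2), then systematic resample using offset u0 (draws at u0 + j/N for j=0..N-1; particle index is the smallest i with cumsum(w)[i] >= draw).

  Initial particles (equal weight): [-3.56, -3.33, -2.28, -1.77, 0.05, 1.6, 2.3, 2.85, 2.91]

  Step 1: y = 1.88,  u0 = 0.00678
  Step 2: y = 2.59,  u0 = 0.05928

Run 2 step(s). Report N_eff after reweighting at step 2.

step 1: w=[0.0000, 0.0000, 0.0000, 0.0000, 0.0020, 0.4362, 0.3710, 0.1048, 0.0860]  mean=2.1004  Neff=2.8876  idx=[5, 5, 5, 5, 6, 6, 6, 6, 7]
step 2: w=[0.0383, 0.0383, 0.0383, 0.0383, 0.1684, 0.1684, 0.1684, 0.1684, 0.1731]  mean=2.2879  Neff=6.6981  idx=[1, 4, 4, 5, 6, 6, 7, 8, 8]

N_eff = 6.6981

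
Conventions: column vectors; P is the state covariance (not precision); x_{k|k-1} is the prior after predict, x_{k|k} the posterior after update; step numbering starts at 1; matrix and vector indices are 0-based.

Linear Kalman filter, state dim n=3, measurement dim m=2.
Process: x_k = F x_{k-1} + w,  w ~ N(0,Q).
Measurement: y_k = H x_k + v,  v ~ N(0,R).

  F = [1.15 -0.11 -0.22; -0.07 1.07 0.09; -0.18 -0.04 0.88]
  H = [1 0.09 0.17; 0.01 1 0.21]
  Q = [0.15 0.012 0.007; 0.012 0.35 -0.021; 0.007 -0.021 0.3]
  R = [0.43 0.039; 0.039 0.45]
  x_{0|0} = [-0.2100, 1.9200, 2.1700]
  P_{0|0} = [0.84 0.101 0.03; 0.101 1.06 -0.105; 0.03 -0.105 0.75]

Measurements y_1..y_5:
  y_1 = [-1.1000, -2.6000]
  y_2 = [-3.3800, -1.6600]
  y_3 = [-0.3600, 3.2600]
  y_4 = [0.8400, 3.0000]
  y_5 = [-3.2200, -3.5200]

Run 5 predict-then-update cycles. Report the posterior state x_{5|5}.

x_post = [-2.2532, -1.1412, 1.0333]

step 1: x^-=[-0.9301, 2.2644, 1.8706]  P^-=[1.2642 -0.0409 -0.2693; -0.0409 1.5381 -0.1164; -0.2693 -0.1164 0.9091]  S=[1.6305 0.1026; 0.1026 1.9774]  K=[0.7502 -0.0818; -0.0005 0.7653; -0.0793 0.0404]  nu=[-0.6917, -5.2479]  x^+=[-1.0197, -1.7513, 1.7132]  P^+=[0.3460 0.0246 -0.1695; 0.0246 0.3801 -0.1714; -0.1695 -0.1714 0.8962]
step 2: x^-=[-1.3569, -1.6483, 1.7612]  P^-=[0.7268 -0.0260 -0.4002; -0.0260 0.7596 -0.1142; -0.4002 -0.1142 1.0720]  S=[1.0497 0.0206; 0.0206 1.2068]  K=[0.6272 -0.0959; 0.0099 0.6092; -0.2193 0.0923]  nu=[-2.1741, -0.3680]  x^+=[-2.6853, -1.8940, 2.2040]  P^+=[0.3052 0.0301 -0.2468; 0.0301 0.3114 -0.1771; -0.2468 -0.1771 1.0120]
step 3: x^-=[-3.3647, -1.6403, 2.4987]  P^-=[0.7151 -0.0179 -0.4955; -0.0179 0.6807 -0.1029; -0.4955 -0.1029 1.1852]  S=[1.0100 0.0075; 0.0075 1.1374]  K=[0.6238 -0.1050; 0.0213 0.5792; -0.3012 0.1260]  nu=[2.7275, 4.4092]  x^+=[-2.1264, 0.9716, 2.2326]  P^+=[0.3105 0.0352 -0.2915; 0.0352 0.2985 -0.1781; -0.2915 -0.1781 1.0761]
step 4: x^-=[-3.0434, 1.3894, 2.3085]  P^-=[0.7463 -0.0169 -0.5561; -0.0169 0.6661 -0.0957; -0.5561 -0.0957 1.2493]  S=[1.0228 -0.0017; -0.0017 1.1284]  K=[0.6356 -0.1109; 0.0272 0.5724; -0.3442 0.1422]  nu=[3.3659, 1.1562]  x^+=[-1.0322, 2.1426, 1.3143]  P^+=[0.3190 0.0377 -0.3143; 0.0377 0.2957 -0.1783; -0.3143 -0.1783 1.1051]
step 5: x^-=[-1.7119, 2.4832, 1.2567]  P^-=[0.7698 -0.0173 -0.5875; -0.0173 0.6630 -0.0921; -0.5875 -0.0921 1.2792]  S=[1.0365 -0.0070; -0.0070 1.1280]  K=[0.6441 -0.1139; 0.0297 0.5707; -0.3640 0.1490]  nu=[-1.9452, -6.2499]  x^+=[-2.2532, -1.1412, 1.0333]  P^+=[0.3242 0.0388 -0.3244; 0.0388 0.2950 -0.1783; -0.3244 -0.1783 1.1161]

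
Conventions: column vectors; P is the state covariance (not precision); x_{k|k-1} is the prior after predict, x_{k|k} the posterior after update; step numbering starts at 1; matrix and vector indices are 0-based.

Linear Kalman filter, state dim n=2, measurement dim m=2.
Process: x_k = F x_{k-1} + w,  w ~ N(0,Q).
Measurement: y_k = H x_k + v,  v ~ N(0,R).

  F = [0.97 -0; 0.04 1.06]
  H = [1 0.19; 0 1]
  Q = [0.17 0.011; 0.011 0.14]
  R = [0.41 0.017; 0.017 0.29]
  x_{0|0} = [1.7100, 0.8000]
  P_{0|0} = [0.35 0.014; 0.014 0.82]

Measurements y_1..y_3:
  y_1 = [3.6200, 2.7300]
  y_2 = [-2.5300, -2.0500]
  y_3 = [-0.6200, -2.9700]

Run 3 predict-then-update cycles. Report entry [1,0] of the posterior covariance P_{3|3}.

step 1: x^-=[1.6587, 0.9164]  P^-=[0.4993 0.0390; 0.0390 1.0631]  S=[0.9625 0.2580; 0.2580 1.3531]  K=[0.5467 -0.0754; 0.0419 0.7777]  nu=[1.7872, 1.8136]  x^+=[2.4989, 2.4017]  P^+=[0.2252 -0.0126; -0.0126 0.2262]
step 2: x^-=[2.4240, 2.6458]  P^-=[0.3819 0.0068; 0.0068 0.3935]  S=[0.8087 0.0986; 0.0986 0.6835]  K=[0.4811 -0.0594; 0.0312 0.5712]  nu=[-5.4567, -4.6958]  x^+=[0.0778, -0.2070]  P^+=[0.1980 -0.0091; -0.0091 0.1662]
step 3: x^-=[0.0754, -0.2163]  P^-=[0.3563 0.0094; 0.0094 0.3263]  S=[0.7816 0.0884; 0.0884 0.6163]  K=[0.4639 -0.0513; 0.0320 0.5248]  nu=[-0.6543, -2.7537]  x^+=[-0.0868, -1.6825]  P^+=[0.1907 -0.0070; -0.0070 0.1527]

P_post[1,0] = -0.0070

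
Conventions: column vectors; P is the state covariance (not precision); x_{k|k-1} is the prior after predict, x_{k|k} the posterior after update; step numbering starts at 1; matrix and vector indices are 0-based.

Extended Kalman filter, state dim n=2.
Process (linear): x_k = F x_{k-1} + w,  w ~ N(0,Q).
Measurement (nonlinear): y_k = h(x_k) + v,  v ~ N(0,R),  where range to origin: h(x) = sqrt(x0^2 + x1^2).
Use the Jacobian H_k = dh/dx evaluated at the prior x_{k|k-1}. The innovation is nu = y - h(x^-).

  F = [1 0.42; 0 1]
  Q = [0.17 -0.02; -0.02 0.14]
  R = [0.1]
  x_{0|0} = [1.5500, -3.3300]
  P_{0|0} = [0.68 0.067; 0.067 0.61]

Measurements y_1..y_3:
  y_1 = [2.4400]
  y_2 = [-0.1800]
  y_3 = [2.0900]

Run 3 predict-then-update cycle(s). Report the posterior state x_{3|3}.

step 1: x^-=[0.1514, -3.3300]  P^-=[1.0139 0.3032; 0.3032 0.7500]  H_jac=[0.0454 -0.9990]  S=[0.8230]  K=[-0.3121; -0.8936]  nu=[-0.8934]  x^+=[0.4302, -2.5316]  P^+=[0.9337 0.0737; 0.0737 0.0928]
step 2: x^-=[-0.6331, -2.5316]  P^-=[1.1820 0.0927; 0.0927 0.2328]  H_jac=[-0.2426 -0.9701]  S=[0.4323]  K=[-0.8713; -0.5745]  nu=[-2.7896]  x^+=[1.7975, -0.9291]  P^+=[0.8538 -0.1237; -0.1237 0.0901]
step 3: x^-=[1.4073, -0.9291]  P^-=[0.9358 -0.1058; -0.1058 0.2301]  H_jac=[0.8345 -0.5510]  S=[0.9189]  K=[0.9133; -0.2341]  nu=[0.4037]  x^+=[1.7760, -1.0236]  P^+=[0.1693 0.0906; 0.0906 0.1798]

x_post = [1.7760, -1.0236]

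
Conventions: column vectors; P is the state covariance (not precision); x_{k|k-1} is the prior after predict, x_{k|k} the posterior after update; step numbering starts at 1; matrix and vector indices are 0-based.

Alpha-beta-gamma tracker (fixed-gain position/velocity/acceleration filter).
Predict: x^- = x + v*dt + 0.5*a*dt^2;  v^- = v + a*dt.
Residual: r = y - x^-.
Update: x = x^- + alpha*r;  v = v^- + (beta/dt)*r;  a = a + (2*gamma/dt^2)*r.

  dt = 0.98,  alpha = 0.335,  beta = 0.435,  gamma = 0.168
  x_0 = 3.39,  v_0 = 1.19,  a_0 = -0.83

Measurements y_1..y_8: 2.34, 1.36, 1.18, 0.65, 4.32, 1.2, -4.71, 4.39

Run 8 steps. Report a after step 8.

a_post = -1.9507

step 1: x_pred=4.1576  r=-1.8176  x^+=3.5487  v^+=-0.4302  a^+=-1.4659
step 2: x_pred=2.4232  r=-1.0632  x^+=2.0670  v^+=-2.3387  a^+=-1.8379
step 3: x_pred=-1.1075  r=2.2875  x^+=-0.3412  v^+=-3.1245  a^+=-1.0376
step 4: x_pred=-3.9014  r=4.5514  x^+=-2.3767  v^+=-2.1210  a^+=0.5547
step 5: x_pred=-4.1889  r=8.5089  x^+=-1.3384  v^+=2.1995  a^+=3.5316
step 6: x_pred=2.5130  r=-1.3130  x^+=2.0731  v^+=5.0777  a^+=3.0723
step 7: x_pred=8.5246  r=-13.2346  x^+=4.0910  v^+=2.2140  a^+=-1.5579
step 8: x_pred=5.5126  r=-1.1226  x^+=5.1365  v^+=0.1890  a^+=-1.9507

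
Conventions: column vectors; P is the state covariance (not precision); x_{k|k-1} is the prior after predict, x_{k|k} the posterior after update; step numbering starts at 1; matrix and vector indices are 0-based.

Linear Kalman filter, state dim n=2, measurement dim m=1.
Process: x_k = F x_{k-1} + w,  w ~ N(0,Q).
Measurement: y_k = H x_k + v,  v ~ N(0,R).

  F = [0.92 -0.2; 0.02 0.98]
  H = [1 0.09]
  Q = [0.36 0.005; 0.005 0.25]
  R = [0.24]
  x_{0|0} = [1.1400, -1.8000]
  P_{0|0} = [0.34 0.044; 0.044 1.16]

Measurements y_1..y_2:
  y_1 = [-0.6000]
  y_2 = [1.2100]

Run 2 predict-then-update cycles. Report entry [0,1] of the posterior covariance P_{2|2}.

P_post[0,1] = -0.2050

step 1: x^-=[1.4088, -1.7412]  P^-=[0.6780 -0.1766; -0.1766 1.3659]  S=[0.8973]  K=[0.7379; -0.0598]  nu=[-1.8521]  x^+=[0.0421, -1.6304]  P^+=[0.1894 -0.1370; -0.1370 1.3627]
step 2: x^-=[0.3648, -1.5970]  P^-=[0.6253 -0.3816; -0.3816 1.5535]  S=[0.8092]  K=[0.7303; -0.2988]  nu=[0.9889]  x^+=[1.0870, -1.8924]  P^+=[0.1937 -0.2050; -0.2050 1.4812]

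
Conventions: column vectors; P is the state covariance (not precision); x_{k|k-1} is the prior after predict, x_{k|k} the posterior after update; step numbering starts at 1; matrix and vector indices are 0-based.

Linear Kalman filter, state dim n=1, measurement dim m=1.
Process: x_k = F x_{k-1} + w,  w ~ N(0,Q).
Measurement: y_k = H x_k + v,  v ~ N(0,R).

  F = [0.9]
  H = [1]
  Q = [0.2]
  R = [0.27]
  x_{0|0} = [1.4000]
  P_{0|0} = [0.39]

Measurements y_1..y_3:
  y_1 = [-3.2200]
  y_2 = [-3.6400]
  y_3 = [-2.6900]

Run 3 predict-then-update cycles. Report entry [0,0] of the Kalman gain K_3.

K[0,0] = 0.5443

step 1: x^-=[1.2600]  P^-=[0.5159]  S=[0.7859]  K=[0.6564]  nu=[-4.4800]  x^+=[-1.6809]  P^+=[0.1772]
step 2: x^-=[-1.5128]  P^-=[0.3436]  S=[0.6136]  K=[0.5599]  nu=[-2.1272]  x^+=[-2.7039]  P^+=[0.1512]
step 3: x^-=[-2.4335]  P^-=[0.3225]  S=[0.5925]  K=[0.5443]  nu=[-0.2565]  x^+=[-2.5731]  P^+=[0.1470]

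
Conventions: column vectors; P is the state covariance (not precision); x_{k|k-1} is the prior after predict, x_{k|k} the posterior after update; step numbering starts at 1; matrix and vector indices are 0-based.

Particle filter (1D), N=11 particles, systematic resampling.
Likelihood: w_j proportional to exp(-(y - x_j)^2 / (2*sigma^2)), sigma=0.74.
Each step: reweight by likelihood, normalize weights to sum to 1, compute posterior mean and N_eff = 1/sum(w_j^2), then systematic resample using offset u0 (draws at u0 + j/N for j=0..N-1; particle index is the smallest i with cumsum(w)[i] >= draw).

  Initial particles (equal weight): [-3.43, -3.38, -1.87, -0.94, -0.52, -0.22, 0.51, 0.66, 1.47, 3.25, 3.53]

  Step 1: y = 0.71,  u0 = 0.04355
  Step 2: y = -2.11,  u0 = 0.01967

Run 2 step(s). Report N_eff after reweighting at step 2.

step 1: w=[0.0000, 0.0000, 0.0007, 0.0249, 0.0751, 0.1357, 0.2881, 0.2982, 0.1764, 0.0008, 0.0002]  mean=0.5129  Neff=4.3920  idx=[4, 5, 5, 6, 6, 6, 7, 7, 7, 8, 8]
step 2: w=[0.5389, 0.2077, 0.2077, 0.0103, 0.0103, 0.0103, 0.0049, 0.0049, 0.0049, 0.0000, 0.0000]  mean=-0.3460  Neff=2.6520  idx=[0, 0, 0, 0, 0, 0, 1, 1, 2, 2, 2]

N_eff = 2.6520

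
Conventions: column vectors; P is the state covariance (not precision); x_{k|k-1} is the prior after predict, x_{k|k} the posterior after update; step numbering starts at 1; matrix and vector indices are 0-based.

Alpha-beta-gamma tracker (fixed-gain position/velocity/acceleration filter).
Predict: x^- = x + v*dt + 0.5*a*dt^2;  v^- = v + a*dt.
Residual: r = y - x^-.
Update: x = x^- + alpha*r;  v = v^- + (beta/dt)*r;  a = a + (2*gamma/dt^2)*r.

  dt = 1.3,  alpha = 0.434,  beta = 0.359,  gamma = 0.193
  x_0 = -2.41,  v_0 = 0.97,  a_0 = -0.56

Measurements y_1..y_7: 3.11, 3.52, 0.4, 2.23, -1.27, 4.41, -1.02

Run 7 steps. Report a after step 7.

step 1: x_pred=-1.6222  r=4.7322  x^+=0.4316  v^+=1.5488  a^+=0.5208
step 2: x_pred=2.8851  r=0.6349  x^+=3.1607  v^+=2.4012  a^+=0.6658
step 3: x_pred=6.8449  r=-6.4449  x^+=4.0478  v^+=1.4870  a^+=-0.8062
step 4: x_pred=5.2998  r=-3.0698  x^+=3.9675  v^+=-0.4087  a^+=-1.5073
step 5: x_pred=2.1625  r=-3.4325  x^+=0.6728  v^+=-3.3161  a^+=-2.2913
step 6: x_pred=-5.5744  r=9.9844  x^+=-1.2411  v^+=-3.5376  a^+=-0.0109
step 7: x_pred=-5.8492  r=4.8292  x^+=-3.7533  v^+=-2.2181  a^+=1.0921

a_post = 1.0921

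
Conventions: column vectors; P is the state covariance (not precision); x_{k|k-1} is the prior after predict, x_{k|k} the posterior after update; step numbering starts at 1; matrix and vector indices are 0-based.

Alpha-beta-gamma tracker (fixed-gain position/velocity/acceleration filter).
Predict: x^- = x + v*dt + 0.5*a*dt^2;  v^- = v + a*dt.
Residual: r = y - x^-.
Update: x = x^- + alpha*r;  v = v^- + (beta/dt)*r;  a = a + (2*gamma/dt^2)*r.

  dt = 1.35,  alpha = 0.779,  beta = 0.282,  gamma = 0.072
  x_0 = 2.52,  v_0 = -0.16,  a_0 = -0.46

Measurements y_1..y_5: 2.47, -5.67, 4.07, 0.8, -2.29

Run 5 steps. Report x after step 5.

step 1: x_pred=1.8848  r=0.5852  x^+=2.3407  v^+=-0.6588  a^+=-0.4138
step 2: x_pred=1.0743  r=-6.7443  x^+=-4.1795  v^+=-2.6262  a^+=-0.9466
step 3: x_pred=-8.5875  r=12.6575  x^+=1.2727  v^+=-1.2601  a^+=0.0534
step 4: x_pred=-0.3798  r=1.1798  x^+=0.5393  v^+=-0.9415  a^+=0.1467
step 5: x_pred=-0.5982  r=-1.6918  x^+=-1.9161  v^+=-1.0969  a^+=0.0130

x_post = -1.9161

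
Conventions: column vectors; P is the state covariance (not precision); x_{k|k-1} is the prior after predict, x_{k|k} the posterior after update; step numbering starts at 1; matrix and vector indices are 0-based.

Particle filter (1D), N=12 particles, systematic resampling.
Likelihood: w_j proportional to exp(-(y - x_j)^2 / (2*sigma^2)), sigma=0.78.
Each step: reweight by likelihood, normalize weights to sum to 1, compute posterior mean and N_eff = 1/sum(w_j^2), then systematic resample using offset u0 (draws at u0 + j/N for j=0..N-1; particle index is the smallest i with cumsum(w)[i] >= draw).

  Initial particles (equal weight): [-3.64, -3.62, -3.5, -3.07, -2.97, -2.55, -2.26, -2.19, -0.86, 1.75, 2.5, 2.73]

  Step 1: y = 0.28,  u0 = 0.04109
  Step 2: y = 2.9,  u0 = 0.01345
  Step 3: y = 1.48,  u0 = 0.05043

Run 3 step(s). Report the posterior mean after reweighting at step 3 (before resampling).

step 1: w=[0.0000, 0.0000, 0.0000, 0.0002, 0.0003, 0.0025, 0.0090, 0.0121, 0.6238, 0.3074, 0.0316, 0.0131]  mean=0.0613  Neff=2.0618  idx=[8, 8, 8, 8, 8, 8, 8, 8, 9, 9, 9, 10]
step 2: w=[0.0000, 0.0000, 0.0000, 0.0000, 0.0000, 0.0000, 0.0000, 0.0000, 0.1786, 0.1786, 0.1786, 0.4642]  mean=2.0981  Neff=3.2136  idx=[8, 8, 9, 9, 9, 10, 10, 11, 11, 11, 11, 11]
step 3: w=[0.1080, 0.1080, 0.1080, 0.1080, 0.1080, 0.1080, 0.1080, 0.0488, 0.0488, 0.0488, 0.0488, 0.0488]  mean=1.9329  Neff=10.6871  idx=[0, 1, 2, 2, 3, 4, 5, 5, 6, 7, 9, 11]

post_mean = 1.9329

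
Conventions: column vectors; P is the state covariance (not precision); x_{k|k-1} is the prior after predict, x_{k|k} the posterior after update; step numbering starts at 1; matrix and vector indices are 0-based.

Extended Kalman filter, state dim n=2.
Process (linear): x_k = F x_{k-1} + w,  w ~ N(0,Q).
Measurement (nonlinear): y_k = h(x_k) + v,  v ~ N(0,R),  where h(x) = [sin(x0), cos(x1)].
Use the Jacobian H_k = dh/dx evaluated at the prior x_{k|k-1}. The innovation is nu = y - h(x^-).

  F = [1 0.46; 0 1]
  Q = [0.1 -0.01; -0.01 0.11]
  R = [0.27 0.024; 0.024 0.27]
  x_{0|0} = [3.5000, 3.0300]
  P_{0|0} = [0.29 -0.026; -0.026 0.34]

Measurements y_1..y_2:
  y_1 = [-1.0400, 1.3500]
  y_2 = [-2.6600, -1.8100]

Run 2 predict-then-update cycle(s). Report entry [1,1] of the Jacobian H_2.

H_jac[1,1] = -0.5308

step 1: x^-=[4.8938, 3.0300]  P^-=[0.4380 0.1204; 0.1204 0.4500]  H_jac=[0.1804 0.0000; 0.0000 -0.1114]  S=[0.2843 0.0216; 0.0216 0.2756]  K=[0.2834 -0.0708; 0.0908 -0.1890]  nu=[-0.0564, 2.3438]  x^+=[4.7118, 2.5820]  P^+=[0.4147 0.1107; 0.1107 0.4386]
step 2: x^-=[5.8995, 2.5820]  P^-=[0.7093 0.3024; 0.3024 0.5486]  H_jac=[0.9273 0.0000; 0.0000 -0.5308]  S=[0.8799 -0.1249; -0.1249 0.4246]  K=[0.7241 -0.1652; 0.2310 -0.6179]  nu=[-2.2857, -0.9625]  x^+=[4.4035, 2.6487]  P^+=[0.2066 0.0513; 0.0513 0.3038]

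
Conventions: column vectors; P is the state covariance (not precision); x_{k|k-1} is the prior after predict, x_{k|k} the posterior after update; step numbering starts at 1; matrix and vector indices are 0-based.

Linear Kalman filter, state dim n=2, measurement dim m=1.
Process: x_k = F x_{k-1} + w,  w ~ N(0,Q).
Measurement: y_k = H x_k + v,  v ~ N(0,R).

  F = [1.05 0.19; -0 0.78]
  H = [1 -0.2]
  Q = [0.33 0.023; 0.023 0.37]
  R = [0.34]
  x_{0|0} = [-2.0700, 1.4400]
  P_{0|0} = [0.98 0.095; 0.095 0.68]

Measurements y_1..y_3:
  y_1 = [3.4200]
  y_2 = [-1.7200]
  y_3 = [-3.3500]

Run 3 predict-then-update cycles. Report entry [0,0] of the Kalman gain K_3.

K[0,0] = 0.6854

step 1: x^-=[-1.8999, 1.1232]  P^-=[1.4729 0.2016; 0.2016 0.7837]  S=[1.7636]  K=[0.8123; 0.0254]  nu=[5.5445]  x^+=[2.6039, 1.2642]  P^+=[0.3092 0.1652; 0.1652 0.7826]
step 2: x^-=[2.9743, 0.9860]  P^-=[0.7651 0.2742; 0.2742 0.8461]  S=[1.0292]  K=[0.6901; 0.1020]  nu=[-4.4971]  x^+=[-0.1289, 0.5272]  P^+=[0.2750 0.2018; 0.2018 0.8354]
step 3: x^-=[-0.0352, 0.4112]  P^-=[0.7438 0.3121; 0.3121 0.8783]  S=[0.9941]  K=[0.6854; 0.1372]  nu=[-3.2325]  x^+=[-2.2509, -0.0324]  P^+=[0.2768 0.2186; 0.2186 0.8595]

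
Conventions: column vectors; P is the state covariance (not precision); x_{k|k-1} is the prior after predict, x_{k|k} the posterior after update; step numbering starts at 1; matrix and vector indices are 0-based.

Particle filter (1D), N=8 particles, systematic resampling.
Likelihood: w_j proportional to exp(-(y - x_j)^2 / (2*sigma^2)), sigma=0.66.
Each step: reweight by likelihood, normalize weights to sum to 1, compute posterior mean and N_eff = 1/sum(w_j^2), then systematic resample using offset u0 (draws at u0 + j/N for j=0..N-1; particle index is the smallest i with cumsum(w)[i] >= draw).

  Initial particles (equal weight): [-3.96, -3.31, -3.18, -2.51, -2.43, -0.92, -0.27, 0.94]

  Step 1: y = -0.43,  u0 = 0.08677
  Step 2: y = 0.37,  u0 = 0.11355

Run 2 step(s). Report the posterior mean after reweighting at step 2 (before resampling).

step 1: w=[0.0000, 0.0000, 0.0001, 0.0037, 0.0054, 0.4074, 0.5211, 0.0622]  mean=-0.4800  Neff=2.2655  idx=[5, 5, 5, 6, 6, 6, 6, 7]
step 2: w=[0.0408, 0.0408, 0.0408, 0.1720, 0.1720, 0.1720, 0.1720, 0.1896]  mean=-0.1201  Neff=6.2771  idx=[2, 3, 4, 5, 5, 6, 7, 7]

post_mean = -0.1201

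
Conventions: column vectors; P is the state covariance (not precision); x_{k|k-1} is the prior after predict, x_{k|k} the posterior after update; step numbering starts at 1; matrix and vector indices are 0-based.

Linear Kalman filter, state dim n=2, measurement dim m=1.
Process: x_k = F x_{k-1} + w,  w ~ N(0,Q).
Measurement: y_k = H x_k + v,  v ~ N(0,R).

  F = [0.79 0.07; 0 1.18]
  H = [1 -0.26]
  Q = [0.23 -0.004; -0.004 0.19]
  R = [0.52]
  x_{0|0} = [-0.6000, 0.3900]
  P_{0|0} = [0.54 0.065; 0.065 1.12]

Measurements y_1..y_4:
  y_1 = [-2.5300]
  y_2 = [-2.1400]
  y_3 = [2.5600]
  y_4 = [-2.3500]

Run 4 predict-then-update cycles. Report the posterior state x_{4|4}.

step 1: x^-=[-0.4467, 0.4602]  P^-=[0.5797 0.1491; 0.1491 1.7495]  S=[1.1404]  K=[0.4743; -0.2681]  nu=[-1.9636]  x^+=[-1.3781, 0.9867]  P^+=[0.3231 0.2941; 0.2941 1.6675]
step 2: x^-=[-1.0196, 1.1643]  P^-=[0.4724 0.4079; 0.4079 2.5118]  S=[0.9500]  K=[0.3856; -0.2580]  nu=[-0.8177]  x^+=[-1.3349, 1.3753]  P^+=[0.3311 0.5024; 0.5024 2.4486]
step 3: x^-=[-0.9583, 1.6228]  P^-=[0.5042 0.6666; 0.6666 3.5994]  S=[0.9209]  K=[0.3593; -0.2923]  nu=[3.9402]  x^+=[0.4575, 0.4710]  P^+=[0.3853 0.7634; 0.7634 3.5207]
step 4: x^-=[0.3944, 0.5557]  P^-=[0.5722 0.9984; 0.9984 5.0922]  S=[0.9172]  K=[0.3408; -0.3549]  nu=[-2.5999]  x^+=[-0.4916, 1.4785]  P^+=[0.4656 1.1094; 1.1094 4.9767]

x_post = [-0.4916, 1.4785]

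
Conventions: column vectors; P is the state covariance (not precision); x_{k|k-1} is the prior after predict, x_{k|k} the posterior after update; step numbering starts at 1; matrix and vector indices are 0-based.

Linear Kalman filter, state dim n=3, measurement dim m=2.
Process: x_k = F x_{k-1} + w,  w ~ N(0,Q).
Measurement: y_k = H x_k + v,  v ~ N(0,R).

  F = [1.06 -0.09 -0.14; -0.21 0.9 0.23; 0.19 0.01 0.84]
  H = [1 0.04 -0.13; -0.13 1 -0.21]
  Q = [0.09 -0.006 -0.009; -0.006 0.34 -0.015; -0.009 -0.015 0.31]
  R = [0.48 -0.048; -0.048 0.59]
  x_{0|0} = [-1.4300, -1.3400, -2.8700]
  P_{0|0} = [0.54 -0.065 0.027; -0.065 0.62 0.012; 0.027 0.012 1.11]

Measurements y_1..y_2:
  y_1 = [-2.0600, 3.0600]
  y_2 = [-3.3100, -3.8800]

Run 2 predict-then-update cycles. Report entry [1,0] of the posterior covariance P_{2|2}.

step 1: x^-=[-0.9934, -1.5658, -2.6959]  P^-=[0.7282 -0.2698 -0.0085; -0.2698 0.9517 0.1780; -0.0085 0.1780 1.1213]  S=[1.2075 -0.3654; -0.3654 1.5983]  K=[0.5655 -0.0976; -0.0337 0.5863; -0.1424 -0.0678]  nu=[-1.3544, 3.9305]  x^+=[-2.1431, 0.7841, -2.7695]  P^+=[0.2865 -0.0330 0.0692; -0.0330 0.3865 0.2061; 0.0692 0.2061 1.0966]
step 2: x^-=[-1.9545, 0.5188, -2.7258]  P^-=[0.4274 -0.1798 -0.0365; -0.1798 0.8148 0.3304; -0.0365 0.3304 1.1195]  S=[0.9193 -0.2580; -0.2580 1.3674]  K=[0.4388 -0.0837; -0.0518 0.5525; -0.1722 0.0407]  nu=[-1.7306, -5.2253]  x^+=[-2.2763, -2.2783, -2.6405]  P^+=[0.2219 -0.0320 0.0460; -0.0320 0.3802 0.2664; 0.0460 0.2664 1.0864]

P_post[1,0] = -0.0320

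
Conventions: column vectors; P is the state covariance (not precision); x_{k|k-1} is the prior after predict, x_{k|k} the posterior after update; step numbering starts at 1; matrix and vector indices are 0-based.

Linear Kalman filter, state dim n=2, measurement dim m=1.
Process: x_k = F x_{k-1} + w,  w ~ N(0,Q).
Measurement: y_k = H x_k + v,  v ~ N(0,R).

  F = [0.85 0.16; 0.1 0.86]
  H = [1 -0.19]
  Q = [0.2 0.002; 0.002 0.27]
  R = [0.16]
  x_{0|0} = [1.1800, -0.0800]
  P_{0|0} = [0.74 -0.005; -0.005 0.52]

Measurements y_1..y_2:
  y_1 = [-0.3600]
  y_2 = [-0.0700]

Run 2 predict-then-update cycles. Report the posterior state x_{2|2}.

step 1: x^-=[0.9902, 0.0492]  P^-=[0.7466 0.1327; 0.1327 0.6611]  S=[0.8800]  K=[0.8197; 0.0081]  nu=[-1.3409]  x^+=[-0.1089, 0.0384]  P^+=[0.1553 0.1269; 0.1269 0.6611]
step 2: x^-=[-0.0864, 0.0221]  P^-=[0.3636 0.2010; 0.2010 0.7823]  S=[0.4755]  K=[0.6844; 0.1100]  nu=[0.0206]  x^+=[-0.0723, 0.0244]  P^+=[0.1409 0.1651; 0.1651 0.7766]

x_post = [-0.0723, 0.0244]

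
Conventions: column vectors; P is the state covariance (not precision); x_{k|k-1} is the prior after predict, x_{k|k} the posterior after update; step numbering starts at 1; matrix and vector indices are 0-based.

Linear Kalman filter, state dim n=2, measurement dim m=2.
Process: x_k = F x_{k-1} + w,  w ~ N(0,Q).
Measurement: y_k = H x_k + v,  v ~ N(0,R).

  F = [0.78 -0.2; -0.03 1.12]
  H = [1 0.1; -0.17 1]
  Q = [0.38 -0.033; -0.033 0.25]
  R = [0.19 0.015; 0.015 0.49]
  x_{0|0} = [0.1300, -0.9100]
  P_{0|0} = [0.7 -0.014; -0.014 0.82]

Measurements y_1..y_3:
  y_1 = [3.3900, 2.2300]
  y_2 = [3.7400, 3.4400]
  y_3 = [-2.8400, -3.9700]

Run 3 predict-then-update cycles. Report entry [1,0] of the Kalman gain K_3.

K[1,0] = 0.0173

step 1: x^-=[0.2834, -1.0231]  P^-=[0.8430 -0.2454; -0.2454 1.2802]  S=[0.9968 -0.2415; -0.2415 1.8780]  K=[0.7958 -0.1046; 0.0545 0.7109]  nu=[3.2089, 3.3013]  x^+=[2.4916, 1.4987]  P^+=[0.1510 -0.0137; -0.0137 0.3468]
step 2: x^-=[1.6437, 1.6038]  P^-=[0.4900 -0.1262; -0.1262 0.6861]  S=[0.6616 -0.1238; -0.1238 1.2332]  K=[0.7029 -0.0994; 0.0206 0.5758]  nu=[1.9359, 2.1157]  x^+=[2.7944, 2.8620]  P^+=[0.1336 -0.0154; -0.0154 0.2799]
step 3: x^-=[1.6072, 3.1216]  P^-=[0.4773 -0.1124; -0.1124 0.6022]  S=[0.6508 -0.1164; -0.1164 1.1442]  K=[0.6985 -0.0981; 0.0173 0.5448]  nu=[-4.7594, -6.8184]  x^+=[-1.0487, -0.6750]  P^+=[0.1328 -0.0150; -0.0150 0.2646]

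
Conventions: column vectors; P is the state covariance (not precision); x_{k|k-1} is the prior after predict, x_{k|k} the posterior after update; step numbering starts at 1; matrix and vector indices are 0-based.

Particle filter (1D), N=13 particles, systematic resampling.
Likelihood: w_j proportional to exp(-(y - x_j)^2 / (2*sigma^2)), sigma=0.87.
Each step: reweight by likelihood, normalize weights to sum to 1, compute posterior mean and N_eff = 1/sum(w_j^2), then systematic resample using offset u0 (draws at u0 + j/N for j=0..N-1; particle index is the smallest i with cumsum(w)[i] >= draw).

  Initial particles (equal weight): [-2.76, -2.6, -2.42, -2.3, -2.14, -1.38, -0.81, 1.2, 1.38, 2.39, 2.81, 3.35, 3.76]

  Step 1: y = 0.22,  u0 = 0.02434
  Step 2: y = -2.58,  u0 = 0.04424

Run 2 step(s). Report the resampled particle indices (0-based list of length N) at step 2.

step 1: w=[0.0016, 0.0030, 0.0058, 0.0087, 0.0145, 0.1060, 0.2854, 0.3050, 0.2365, 0.0256, 0.0068, 0.0009, 0.0001]  mean=0.3216  Neff=4.1207  idx=[4, 5, 6, 6, 6, 6, 7, 7, 7, 7, 8, 8, 8]
step 2: w=[0.4967, 0.2180, 0.0713, 0.0713, 0.0713, 0.0713, 0.0000, 0.0000, 0.0000, 0.0000, 0.0000, 0.0000, 0.0000]  mean=-1.5944  Neff=3.1790  idx=[0, 0, 0, 0, 0, 0, 1, 1, 1, 2, 3, 4, 5]

resampled_idx = [0, 0, 0, 0, 0, 0, 1, 1, 1, 2, 3, 4, 5]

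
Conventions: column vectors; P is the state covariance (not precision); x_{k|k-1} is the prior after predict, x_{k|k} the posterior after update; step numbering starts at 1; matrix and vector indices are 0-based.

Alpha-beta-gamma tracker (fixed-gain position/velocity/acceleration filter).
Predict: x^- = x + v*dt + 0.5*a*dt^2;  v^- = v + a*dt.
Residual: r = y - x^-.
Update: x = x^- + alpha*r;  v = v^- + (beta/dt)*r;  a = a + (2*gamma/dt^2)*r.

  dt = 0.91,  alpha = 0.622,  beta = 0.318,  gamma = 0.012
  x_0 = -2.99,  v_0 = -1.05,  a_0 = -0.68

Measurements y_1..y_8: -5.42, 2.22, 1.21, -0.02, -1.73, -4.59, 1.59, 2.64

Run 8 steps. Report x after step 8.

x_post = 1.0718

step 1: x_pred=-4.2271  r=-1.1929  x^+=-4.9691  v^+=-2.0857  a^+=-0.7146
step 2: x_pred=-7.1629  r=9.3829  x^+=-1.3267  v^+=0.5429  a^+=-0.4426
step 3: x_pred=-1.0160  r=2.2260  x^+=0.3686  v^+=0.9180  a^+=-0.3781
step 4: x_pred=1.0474  r=-1.0674  x^+=0.3835  v^+=0.2009  a^+=-0.4091
step 5: x_pred=0.3969  r=-2.1269  x^+=-0.9260  v^+=-0.9146  a^+=-0.4707
step 6: x_pred=-1.9532  r=-2.6368  x^+=-3.5933  v^+=-2.2644  a^+=-0.5471
step 7: x_pred=-5.8804  r=7.4704  x^+=-1.2338  v^+=-0.1517  a^+=-0.3306
step 8: x_pred=-1.5088  r=4.1488  x^+=1.0718  v^+=0.9972  a^+=-0.2104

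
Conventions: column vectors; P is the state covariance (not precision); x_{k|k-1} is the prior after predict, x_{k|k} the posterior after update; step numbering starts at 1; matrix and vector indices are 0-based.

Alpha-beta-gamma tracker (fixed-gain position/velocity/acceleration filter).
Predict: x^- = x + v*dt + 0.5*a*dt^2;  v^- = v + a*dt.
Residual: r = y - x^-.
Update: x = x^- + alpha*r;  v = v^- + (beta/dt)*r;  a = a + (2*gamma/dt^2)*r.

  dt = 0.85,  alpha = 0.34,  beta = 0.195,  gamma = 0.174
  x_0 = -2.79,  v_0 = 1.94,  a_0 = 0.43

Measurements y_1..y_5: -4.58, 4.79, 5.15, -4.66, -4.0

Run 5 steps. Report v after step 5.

v_post = -1.5602

step 1: x_pred=-0.9857  r=-3.5943  x^+=-2.2077  v^+=1.4809  a^+=-1.3013
step 2: x_pred=-1.4190  r=6.2090  x^+=0.6920  v^+=1.7993  a^+=1.6894
step 3: x_pred=2.8317  r=2.3183  x^+=3.6199  v^+=3.7671  a^+=2.8060
step 4: x_pred=7.8357  r=-12.4957  x^+=3.5871  v^+=3.2856  a^+=-3.2126
step 5: x_pred=5.2193  r=-9.2193  x^+=2.0847  v^+=-1.5602  a^+=-7.6532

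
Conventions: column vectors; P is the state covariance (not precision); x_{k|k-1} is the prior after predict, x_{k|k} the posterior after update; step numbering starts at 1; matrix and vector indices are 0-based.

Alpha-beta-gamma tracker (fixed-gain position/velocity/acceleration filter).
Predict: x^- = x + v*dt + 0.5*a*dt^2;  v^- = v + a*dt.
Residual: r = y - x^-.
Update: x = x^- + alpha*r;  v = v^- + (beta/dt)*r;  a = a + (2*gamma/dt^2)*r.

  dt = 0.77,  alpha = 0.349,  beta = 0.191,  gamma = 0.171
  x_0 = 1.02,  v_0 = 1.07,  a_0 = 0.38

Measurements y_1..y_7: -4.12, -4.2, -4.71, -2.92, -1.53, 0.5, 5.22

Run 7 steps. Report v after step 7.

step 1: x_pred=1.9566  r=-6.0766  x^+=-0.1642  v^+=-0.1447  a^+=-3.1251
step 2: x_pred=-1.2020  r=-2.9980  x^+=-2.2483  v^+=-3.2947  a^+=-4.8544
step 3: x_pred=-6.2243  r=1.5143  x^+=-5.6958  v^+=-6.6570  a^+=-3.9809
step 4: x_pred=-12.0018  r=9.0818  x^+=-8.8323  v^+=-7.4695  a^+=1.2577
step 5: x_pred=-14.2109  r=12.6809  x^+=-9.7853  v^+=-3.3555  a^+=8.5724
step 6: x_pred=-9.8278  r=10.3278  x^+=-6.2234  v^+=5.8070  a^+=14.5297
step 7: x_pred=2.5554  r=2.6646  x^+=3.4853  v^+=17.6559  a^+=16.0667

v_post = 17.6559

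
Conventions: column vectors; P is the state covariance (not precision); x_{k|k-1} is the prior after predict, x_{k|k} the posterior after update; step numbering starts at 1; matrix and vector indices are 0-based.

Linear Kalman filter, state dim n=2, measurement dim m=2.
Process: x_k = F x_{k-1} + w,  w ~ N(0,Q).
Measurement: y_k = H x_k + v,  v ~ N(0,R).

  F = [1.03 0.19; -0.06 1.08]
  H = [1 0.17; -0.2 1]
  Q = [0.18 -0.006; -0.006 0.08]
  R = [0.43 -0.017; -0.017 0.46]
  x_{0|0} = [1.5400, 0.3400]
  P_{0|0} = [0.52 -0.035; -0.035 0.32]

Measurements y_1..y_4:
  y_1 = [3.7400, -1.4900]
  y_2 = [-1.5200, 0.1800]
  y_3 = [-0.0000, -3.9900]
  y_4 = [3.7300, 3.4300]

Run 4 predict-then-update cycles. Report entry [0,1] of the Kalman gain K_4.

step 1: x^-=[1.6508, 0.2748]  P^-=[0.7295 -0.0110; -0.0110 0.4597]  S=[1.1691 -0.0954; -0.0954 0.9532]  K=[0.6140 -0.1032; 0.0978 0.4943]  nu=[2.0425, -1.4346]  x^+=[3.0529, -0.2347]  P^+=[0.2666 -0.0046; -0.0046 0.2248]
step 2: x^-=[3.0999, -0.4366]  P^-=[0.4691 0.0186; 0.0186 0.3438]  S=[0.9154 -0.0344; -0.0344 0.8151]  K=[0.5133 -0.0706; 0.1000 0.4214]  nu=[-4.5457, 1.2366]  x^+=[0.6794, -0.3701]  P^+=[0.2214 0.0031; 0.0031 0.1928]
step 3: x^-=[0.6294, -0.4405]  P^-=[0.4230 0.0233; 0.0233 0.3052]  S=[0.8698 -0.0273; -0.0273 0.7729]  K=[0.4890 -0.0621; 0.0987 0.3924]  nu=[-0.5545, -3.4236]  x^+=[0.5710, -1.8387]  P^+=[0.2104 0.0052; 0.0052 0.1799]
step 4: x^-=[0.2388, -2.0200]  P^-=[0.4118 0.0236; 0.0236 0.2899]  S=[0.8582 -0.0273; -0.0273 0.7569]  K=[0.4826 -0.0602; 0.0970 0.3802]  nu=[3.8346, 5.4978]  x^+=[1.7582, 0.4425]  P^+=[0.2076 0.0056; 0.0056 0.1744]

K[0,1] = -0.0602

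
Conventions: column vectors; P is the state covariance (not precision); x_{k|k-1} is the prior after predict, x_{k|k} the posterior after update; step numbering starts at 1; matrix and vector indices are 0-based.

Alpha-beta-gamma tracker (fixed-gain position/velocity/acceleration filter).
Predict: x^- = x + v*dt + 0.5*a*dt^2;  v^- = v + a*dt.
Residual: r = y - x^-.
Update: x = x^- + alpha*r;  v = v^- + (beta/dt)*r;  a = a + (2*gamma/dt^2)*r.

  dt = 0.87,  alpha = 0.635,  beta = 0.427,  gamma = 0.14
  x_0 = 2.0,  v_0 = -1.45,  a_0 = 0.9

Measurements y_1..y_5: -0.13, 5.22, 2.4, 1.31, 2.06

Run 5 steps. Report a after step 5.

a_post = -1.2812

step 1: x_pred=1.0791  r=-1.2091  x^+=0.3113  v^+=-1.2604  a^+=0.4527
step 2: x_pred=-0.6139  r=5.8339  x^+=3.0906  v^+=1.9967  a^+=2.6109
step 3: x_pred=5.8159  r=-3.4159  x^+=3.6468  v^+=2.5917  a^+=1.3472
step 4: x_pred=6.4114  r=-5.1014  x^+=3.1720  v^+=1.2600  a^+=-0.5399
step 5: x_pred=4.0638  r=-2.0038  x^+=2.7914  v^+=-0.1933  a^+=-1.2812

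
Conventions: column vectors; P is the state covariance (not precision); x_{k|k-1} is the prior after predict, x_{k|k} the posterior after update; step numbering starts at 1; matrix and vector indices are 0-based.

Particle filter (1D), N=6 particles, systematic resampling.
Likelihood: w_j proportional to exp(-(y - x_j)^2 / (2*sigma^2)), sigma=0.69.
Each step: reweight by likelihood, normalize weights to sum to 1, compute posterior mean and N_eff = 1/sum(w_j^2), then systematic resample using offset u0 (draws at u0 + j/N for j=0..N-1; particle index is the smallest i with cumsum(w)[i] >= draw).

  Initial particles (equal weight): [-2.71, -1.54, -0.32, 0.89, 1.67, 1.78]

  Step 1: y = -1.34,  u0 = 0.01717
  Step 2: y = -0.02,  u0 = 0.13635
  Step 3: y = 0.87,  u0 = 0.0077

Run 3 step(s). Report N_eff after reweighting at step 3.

N_eff = 5.0198

step 1: w=[0.0968, 0.6663, 0.2330, 0.0037, 0.0001, 0.0000]  mean=-1.3596  Neff=1.9697  idx=[0, 1, 1, 1, 1, 2]
step 2: w=[0.0004, 0.0699, 0.0699, 0.0699, 0.0699, 0.7199]  mean=-0.6621  Neff=1.8592  idx=[2, 5, 5, 5, 5, 5]
step 3: w=[0.0020, 0.1996, 0.1996, 0.1996, 0.1996, 0.1996]  mean=-0.3224  Neff=5.0198  idx=[1, 1, 2, 3, 4, 5]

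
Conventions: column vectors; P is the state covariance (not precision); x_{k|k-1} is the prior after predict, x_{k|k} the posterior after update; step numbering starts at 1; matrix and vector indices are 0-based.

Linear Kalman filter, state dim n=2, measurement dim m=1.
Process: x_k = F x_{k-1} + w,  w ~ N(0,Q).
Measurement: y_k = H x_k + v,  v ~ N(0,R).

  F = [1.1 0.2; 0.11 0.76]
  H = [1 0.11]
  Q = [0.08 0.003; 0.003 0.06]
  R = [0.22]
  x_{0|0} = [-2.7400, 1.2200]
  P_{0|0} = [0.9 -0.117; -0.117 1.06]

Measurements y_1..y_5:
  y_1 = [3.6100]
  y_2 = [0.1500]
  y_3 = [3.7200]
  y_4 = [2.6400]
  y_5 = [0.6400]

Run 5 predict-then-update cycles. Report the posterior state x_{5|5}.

x_post = [1.8892, 0.6327]

step 1: x^-=[-2.7700, 0.6258]  P^-=[1.1599 0.1726; 0.1726 0.6636]  S=[1.4259]  K=[0.8268; 0.1723]  nu=[6.3112]  x^+=[2.4479, 1.7130]  P^+=[0.1852 -0.0304; -0.0304 0.6213]
step 2: x^-=[3.0352, 1.5711]  P^-=[0.3156 0.0937; 0.0937 0.4160]  S=[0.5612]  K=[0.5807; 0.2485]  nu=[-3.0581]  x^+=[1.2595, 0.8111]  P^+=[0.1263 0.0127; 0.0127 0.3813]
step 3: x^-=[1.5477, 0.7550]  P^-=[0.2537 0.0872; 0.0872 0.2839]  S=[0.4963]  K=[0.5305; 0.2385]  nu=[2.0893]  x^+=[2.6561, 1.2534]  P^+=[0.1140 0.0244; 0.0244 0.2557]
step 4: x^-=[3.1724, 1.2447]  P^-=[0.2389 0.0766; 0.0766 0.2131]  S=[0.4783]  K=[0.5171; 0.2091]  nu=[-0.6693]  x^+=[2.8263, 1.1048]  P^+=[0.1110 0.0248; 0.0248 0.1922]
step 5: x^-=[3.3299, 1.1505]  P^-=[0.2330 0.0670; 0.0670 0.1765]  S=[0.4698]  K=[0.5115; 0.1839]  nu=[-2.8164]  x^+=[1.8892, 0.6327]  P^+=[0.1100 0.0228; 0.0228 0.1606]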